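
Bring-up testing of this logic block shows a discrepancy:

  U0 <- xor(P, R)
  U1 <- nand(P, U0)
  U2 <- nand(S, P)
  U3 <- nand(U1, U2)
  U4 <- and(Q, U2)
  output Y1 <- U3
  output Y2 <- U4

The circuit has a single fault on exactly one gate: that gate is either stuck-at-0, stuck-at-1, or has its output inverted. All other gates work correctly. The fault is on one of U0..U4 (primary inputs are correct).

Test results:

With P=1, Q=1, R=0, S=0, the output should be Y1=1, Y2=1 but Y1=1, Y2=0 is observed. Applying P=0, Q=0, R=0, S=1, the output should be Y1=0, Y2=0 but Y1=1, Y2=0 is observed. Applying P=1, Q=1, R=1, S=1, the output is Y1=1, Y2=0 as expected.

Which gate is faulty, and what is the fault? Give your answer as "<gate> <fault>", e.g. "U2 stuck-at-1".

U2 stuck-at-0

Fault-free values for test 1 (P=1, Q=1, R=0, S=0): U0=1, U1=0, U2=1, U3=1, U4=1, giving Y1=1, Y2=1. Observed Y1=1, Y2=0.
Test 1: faults giving observed Y1=1, Y2=0 are {U2 stuck-at-0, U2 inverted output, U4 stuck-at-0, U4 inverted output}.
Test 2 (P=0, Q=0, R=0, S=1): fault-free U0=0, U1=1, U2=1, U3=0, U4=0 → Y1=0, Y2=0; observed Y1=1, Y2=0. Eliminates U4 stuck-at-0, U4 inverted output.
Test 3 (P=1, Q=1, R=1, S=1): fault-free U0=0, U1=1, U2=0, U3=1, U4=0 → Y1=1, Y2=0; observed Y1=1, Y2=0. Eliminates U2 inverted output.
Only U2 stuck-at-0 is consistent with every test.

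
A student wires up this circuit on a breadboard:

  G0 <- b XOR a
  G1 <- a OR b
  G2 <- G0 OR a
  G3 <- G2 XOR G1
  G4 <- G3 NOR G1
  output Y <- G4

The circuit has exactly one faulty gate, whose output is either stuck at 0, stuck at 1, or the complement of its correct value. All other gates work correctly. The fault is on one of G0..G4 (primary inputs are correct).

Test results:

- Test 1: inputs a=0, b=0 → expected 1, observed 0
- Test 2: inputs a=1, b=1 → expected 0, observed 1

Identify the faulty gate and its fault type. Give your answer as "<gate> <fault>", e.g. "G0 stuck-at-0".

Fault-free values for test 1 (a=0, b=0): G0=0, G1=0, G2=0, G3=0, G4=1, giving Y=1. Observed 0.
Test 1: faults giving observed 0 are {G0 stuck-at-1, G0 inverted output, G1 stuck-at-1, G1 inverted output, G2 stuck-at-1, G2 inverted output, G3 stuck-at-1, G3 inverted output, G4 stuck-at-0, G4 inverted output}.
Test 2 (a=1, b=1): fault-free G0=0, G1=1, G2=1, G3=0, G4=0 → 0; observed 1. Eliminates G0 stuck-at-1, G0 inverted output, G1 stuck-at-1, G1 inverted output, G2 stuck-at-1, G2 inverted output, G3 stuck-at-1, G3 inverted output, G4 stuck-at-0.
Only G4 inverted output is consistent with every test.

G4 inverted output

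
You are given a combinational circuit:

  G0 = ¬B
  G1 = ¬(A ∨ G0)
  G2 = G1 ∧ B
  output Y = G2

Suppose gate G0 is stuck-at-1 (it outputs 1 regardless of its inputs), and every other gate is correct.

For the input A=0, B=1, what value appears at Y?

0

Propagate with G0 forced: G0=1 [stuck-at-1], G1=0, G2=0.
So Y = 0. (Without the fault it would be 1.)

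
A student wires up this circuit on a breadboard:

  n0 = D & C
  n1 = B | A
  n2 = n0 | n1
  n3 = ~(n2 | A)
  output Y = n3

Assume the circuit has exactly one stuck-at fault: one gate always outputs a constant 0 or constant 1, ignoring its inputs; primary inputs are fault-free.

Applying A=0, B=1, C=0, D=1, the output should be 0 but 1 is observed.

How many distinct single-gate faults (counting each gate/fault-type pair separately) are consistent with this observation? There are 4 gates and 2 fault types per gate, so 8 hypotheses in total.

Fault-free: n0=0, n1=1, n2=1, n3=0 → 0. Observed 1.
  n0 stuck-at-0: output 0 ✗
  n0 stuck-at-1: output 0 ✗
  n1 stuck-at-0: output 1 ✓
  n1 stuck-at-1: output 0 ✗
  n2 stuck-at-0: output 1 ✓
  n2 stuck-at-1: output 0 ✗
  n3 stuck-at-0: output 0 ✗
  n3 stuck-at-1: output 1 ✓
Consistent faults: {n1 stuck-at-0, n2 stuck-at-0, n3 stuck-at-1} — 3 in all.

3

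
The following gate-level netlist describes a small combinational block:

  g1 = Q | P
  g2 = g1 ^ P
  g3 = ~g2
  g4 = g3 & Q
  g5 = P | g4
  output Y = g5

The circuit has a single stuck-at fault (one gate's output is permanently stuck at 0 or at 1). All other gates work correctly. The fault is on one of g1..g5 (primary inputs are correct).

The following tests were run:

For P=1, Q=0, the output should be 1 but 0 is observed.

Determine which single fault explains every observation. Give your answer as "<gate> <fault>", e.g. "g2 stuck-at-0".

Fault-free values for test 1 (P=1, Q=0): g1=1, g2=0, g3=1, g4=0, g5=1, giving Y=1. Observed 0.
Test 1: faults giving observed 0 are {g5 stuck-at-0}.
Only g5 stuck-at-0 is consistent with every test.

g5 stuck-at-0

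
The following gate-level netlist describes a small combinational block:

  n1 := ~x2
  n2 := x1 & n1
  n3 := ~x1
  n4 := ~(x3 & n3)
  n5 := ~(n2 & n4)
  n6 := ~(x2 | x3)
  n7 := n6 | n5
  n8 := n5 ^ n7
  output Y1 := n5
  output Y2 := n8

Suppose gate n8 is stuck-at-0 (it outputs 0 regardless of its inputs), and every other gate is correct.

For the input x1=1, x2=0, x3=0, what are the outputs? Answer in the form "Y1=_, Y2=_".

Propagate with n8 forced: n1=1, n2=1, n3=0, n4=1, n5=0, n6=1, n7=1, n8=0 [stuck-at-0].
So the outputs are Y1=0, Y2=0. (Without the fault they would be Y1=0, Y2=1.)

Y1=0, Y2=0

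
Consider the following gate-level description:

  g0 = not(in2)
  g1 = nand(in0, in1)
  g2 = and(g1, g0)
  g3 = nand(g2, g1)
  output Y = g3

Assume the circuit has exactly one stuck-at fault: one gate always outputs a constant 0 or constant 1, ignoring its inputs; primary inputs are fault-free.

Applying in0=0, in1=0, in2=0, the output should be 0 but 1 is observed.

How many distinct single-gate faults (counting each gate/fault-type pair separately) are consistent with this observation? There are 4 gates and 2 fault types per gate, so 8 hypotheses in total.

4

Fault-free: g0=1, g1=1, g2=1, g3=0 → 0. Observed 1.
  g0 stuck-at-0: output 1 ✓
  g0 stuck-at-1: output 0 ✗
  g1 stuck-at-0: output 1 ✓
  g1 stuck-at-1: output 0 ✗
  g2 stuck-at-0: output 1 ✓
  g2 stuck-at-1: output 0 ✗
  g3 stuck-at-0: output 0 ✗
  g3 stuck-at-1: output 1 ✓
Consistent faults: {g0 stuck-at-0, g1 stuck-at-0, g2 stuck-at-0, g3 stuck-at-1} — 4 in all.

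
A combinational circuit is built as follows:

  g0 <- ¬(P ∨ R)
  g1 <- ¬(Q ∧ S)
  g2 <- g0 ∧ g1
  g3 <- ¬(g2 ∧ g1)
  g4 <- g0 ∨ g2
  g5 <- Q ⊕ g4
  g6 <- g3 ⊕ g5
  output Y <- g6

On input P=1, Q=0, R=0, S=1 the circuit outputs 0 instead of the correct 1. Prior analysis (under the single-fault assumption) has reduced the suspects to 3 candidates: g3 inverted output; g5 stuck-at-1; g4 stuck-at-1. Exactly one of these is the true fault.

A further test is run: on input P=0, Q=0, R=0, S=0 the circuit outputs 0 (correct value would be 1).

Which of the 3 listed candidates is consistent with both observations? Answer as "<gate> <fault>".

g3 inverted output

Evaluate each candidate on input P=0, Q=0, R=0, S=0:
  g3 inverted output: g0=1, g1=1, g2=1, g3=1 [inverted output], g4=1, g5=1, g6=0 → 0 — matches
  g5 stuck-at-1: g0=1, g1=1, g2=1, g3=0, g4=1, g5=1 [stuck-at-1], g6=1 → 1 — eliminated
  g4 stuck-at-1: g0=1, g1=1, g2=1, g3=0, g4=1 [stuck-at-1], g5=1, g6=1 → 1 — eliminated
Only g3 inverted output reproduces the observed 0.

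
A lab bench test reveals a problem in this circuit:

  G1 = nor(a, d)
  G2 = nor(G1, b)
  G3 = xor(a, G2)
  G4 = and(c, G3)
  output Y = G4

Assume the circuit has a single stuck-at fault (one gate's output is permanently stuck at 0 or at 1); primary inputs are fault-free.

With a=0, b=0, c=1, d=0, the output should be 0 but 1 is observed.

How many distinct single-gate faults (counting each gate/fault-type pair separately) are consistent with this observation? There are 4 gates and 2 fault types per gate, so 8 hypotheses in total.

4

Fault-free: G1=1, G2=0, G3=0, G4=0 → 0. Observed 1.
  G1 stuck-at-0: output 1 ✓
  G1 stuck-at-1: output 0 ✗
  G2 stuck-at-0: output 0 ✗
  G2 stuck-at-1: output 1 ✓
  G3 stuck-at-0: output 0 ✗
  G3 stuck-at-1: output 1 ✓
  G4 stuck-at-0: output 0 ✗
  G4 stuck-at-1: output 1 ✓
Consistent faults: {G1 stuck-at-0, G2 stuck-at-1, G3 stuck-at-1, G4 stuck-at-1} — 4 in all.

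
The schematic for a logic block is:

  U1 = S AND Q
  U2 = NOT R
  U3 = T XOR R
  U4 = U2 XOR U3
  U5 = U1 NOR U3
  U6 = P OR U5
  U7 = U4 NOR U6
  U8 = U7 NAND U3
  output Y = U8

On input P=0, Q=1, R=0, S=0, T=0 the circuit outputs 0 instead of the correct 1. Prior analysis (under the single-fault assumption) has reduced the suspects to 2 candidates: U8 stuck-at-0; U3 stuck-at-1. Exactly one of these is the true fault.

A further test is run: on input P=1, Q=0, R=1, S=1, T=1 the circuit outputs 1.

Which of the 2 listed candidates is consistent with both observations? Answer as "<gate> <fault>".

Evaluate each candidate on input P=1, Q=0, R=1, S=1, T=1:
  U8 stuck-at-0: U1=0, U2=0, U3=0, U4=0, U5=1, U6=1, U7=0, U8=0 [stuck-at-0] → 0 — eliminated
  U3 stuck-at-1: U1=0, U2=0, U3=1 [stuck-at-1], U4=1, U5=0, U6=1, U7=0, U8=1 → 1 — matches
Only U3 stuck-at-1 reproduces the observed 1.

U3 stuck-at-1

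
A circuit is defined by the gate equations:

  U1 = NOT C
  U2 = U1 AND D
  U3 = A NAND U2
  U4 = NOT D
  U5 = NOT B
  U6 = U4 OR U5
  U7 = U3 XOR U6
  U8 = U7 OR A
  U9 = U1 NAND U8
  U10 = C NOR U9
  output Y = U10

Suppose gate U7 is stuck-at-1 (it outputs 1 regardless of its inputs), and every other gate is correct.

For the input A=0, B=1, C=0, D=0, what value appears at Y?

Propagate with U7 forced: U1=1, U2=0, U3=1, U4=1, U5=0, U6=1, U7=1 [stuck-at-1], U8=1, U9=0, U10=1.
So Y = 1. (Without the fault it would be 0.)

1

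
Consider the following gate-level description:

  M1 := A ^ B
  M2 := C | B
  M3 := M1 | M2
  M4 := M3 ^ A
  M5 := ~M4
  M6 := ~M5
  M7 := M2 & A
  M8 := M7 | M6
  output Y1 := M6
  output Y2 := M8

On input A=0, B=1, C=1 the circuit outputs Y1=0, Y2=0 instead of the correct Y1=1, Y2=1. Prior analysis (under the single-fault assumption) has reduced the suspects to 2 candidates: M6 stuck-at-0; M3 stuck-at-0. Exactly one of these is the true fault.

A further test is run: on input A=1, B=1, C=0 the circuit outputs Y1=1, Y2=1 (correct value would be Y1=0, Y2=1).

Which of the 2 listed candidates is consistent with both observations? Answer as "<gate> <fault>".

M3 stuck-at-0

Evaluate each candidate on input A=1, B=1, C=0:
  M6 stuck-at-0: M1=0, M2=1, M3=1, M4=0, M5=1, M6=0 [stuck-at-0], M7=1, M8=1 → Y1=0, Y2=1 — eliminated
  M3 stuck-at-0: M1=0, M2=1, M3=0 [stuck-at-0], M4=1, M5=0, M6=1, M7=1, M8=1 → Y1=1, Y2=1 — matches
Only M3 stuck-at-0 reproduces the observed Y1=1, Y2=1.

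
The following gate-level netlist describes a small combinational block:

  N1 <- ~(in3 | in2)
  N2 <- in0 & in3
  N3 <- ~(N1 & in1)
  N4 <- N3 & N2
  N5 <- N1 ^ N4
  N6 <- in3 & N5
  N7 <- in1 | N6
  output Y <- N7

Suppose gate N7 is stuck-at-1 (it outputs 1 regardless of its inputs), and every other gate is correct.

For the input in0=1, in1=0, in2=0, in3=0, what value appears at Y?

Propagate with N7 forced: N1=1, N2=0, N3=1, N4=0, N5=1, N6=0, N7=1 [stuck-at-1].
So Y = 1. (Without the fault it would be 0.)

1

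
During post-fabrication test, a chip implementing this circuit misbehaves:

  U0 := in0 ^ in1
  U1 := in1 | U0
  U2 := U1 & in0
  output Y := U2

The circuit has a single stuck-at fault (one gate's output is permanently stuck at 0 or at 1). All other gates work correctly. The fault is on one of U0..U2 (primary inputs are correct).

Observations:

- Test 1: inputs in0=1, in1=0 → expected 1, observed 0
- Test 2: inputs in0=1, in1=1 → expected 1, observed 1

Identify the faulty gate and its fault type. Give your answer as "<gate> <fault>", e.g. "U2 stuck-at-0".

Fault-free values for test 1 (in0=1, in1=0): U0=1, U1=1, U2=1, giving Y=1. Observed 0.
Test 1: faults giving observed 0 are {U0 stuck-at-0, U1 stuck-at-0, U2 stuck-at-0}.
Test 2 (in0=1, in1=1): fault-free U0=0, U1=1, U2=1 → 1; observed 1. Eliminates U1 stuck-at-0, U2 stuck-at-0.
Only U0 stuck-at-0 is consistent with every test.

U0 stuck-at-0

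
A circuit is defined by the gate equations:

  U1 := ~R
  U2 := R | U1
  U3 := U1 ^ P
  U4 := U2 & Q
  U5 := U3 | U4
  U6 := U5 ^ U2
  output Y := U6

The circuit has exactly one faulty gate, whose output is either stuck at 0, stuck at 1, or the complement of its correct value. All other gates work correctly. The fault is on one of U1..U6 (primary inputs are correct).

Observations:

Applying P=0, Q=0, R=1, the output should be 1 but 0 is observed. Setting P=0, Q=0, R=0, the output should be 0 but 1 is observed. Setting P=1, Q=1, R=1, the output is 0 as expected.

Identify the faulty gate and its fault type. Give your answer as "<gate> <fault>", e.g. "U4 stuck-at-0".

U3 inverted output

Fault-free values for test 1 (P=0, Q=0, R=1): U1=0, U2=1, U3=0, U4=0, U5=0, U6=1, giving Y=1. Observed 0.
Test 1: faults giving observed 0 are {U1 stuck-at-1, U1 inverted output, U2 stuck-at-0, U2 inverted output, U3 stuck-at-1, U3 inverted output, U4 stuck-at-1, U4 inverted output, U5 stuck-at-1, U5 inverted output, U6 stuck-at-0, U6 inverted output}.
Test 2 (P=0, Q=0, R=0): fault-free U1=1, U2=1, U3=1, U4=0, U5=1, U6=0 → 0; observed 1. Eliminates U1 stuck-at-1, U1 inverted output, U3 stuck-at-1, U4 stuck-at-1, U4 inverted output, U5 stuck-at-1, U6 stuck-at-0.
Test 3 (P=1, Q=1, R=1): fault-free U1=0, U2=1, U3=1, U4=1, U5=1, U6=0 → 0; observed 0. Eliminates U2 stuck-at-0, U2 inverted output, U5 inverted output, U6 inverted output.
Only U3 inverted output is consistent with every test.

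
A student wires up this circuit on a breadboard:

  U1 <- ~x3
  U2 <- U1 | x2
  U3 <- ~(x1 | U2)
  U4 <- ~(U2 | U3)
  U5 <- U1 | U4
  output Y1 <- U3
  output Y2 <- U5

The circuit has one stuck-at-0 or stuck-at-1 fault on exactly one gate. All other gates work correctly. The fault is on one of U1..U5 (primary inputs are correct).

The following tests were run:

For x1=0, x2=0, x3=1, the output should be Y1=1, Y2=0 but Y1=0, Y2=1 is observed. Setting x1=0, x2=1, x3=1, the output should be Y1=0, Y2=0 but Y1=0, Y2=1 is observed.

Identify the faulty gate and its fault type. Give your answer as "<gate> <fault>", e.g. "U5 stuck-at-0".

Fault-free values for test 1 (x1=0, x2=0, x3=1): U1=0, U2=0, U3=1, U4=0, U5=0, giving Y1=1, Y2=0. Observed Y1=0, Y2=1.
Test 1: faults giving observed Y1=0, Y2=1 are {U1 stuck-at-1, U3 stuck-at-0}.
Test 2 (x1=0, x2=1, x3=1): fault-free U1=0, U2=1, U3=0, U4=0, U5=0 → Y1=0, Y2=0; observed Y1=0, Y2=1. Eliminates U3 stuck-at-0.
Only U1 stuck-at-1 is consistent with every test.

U1 stuck-at-1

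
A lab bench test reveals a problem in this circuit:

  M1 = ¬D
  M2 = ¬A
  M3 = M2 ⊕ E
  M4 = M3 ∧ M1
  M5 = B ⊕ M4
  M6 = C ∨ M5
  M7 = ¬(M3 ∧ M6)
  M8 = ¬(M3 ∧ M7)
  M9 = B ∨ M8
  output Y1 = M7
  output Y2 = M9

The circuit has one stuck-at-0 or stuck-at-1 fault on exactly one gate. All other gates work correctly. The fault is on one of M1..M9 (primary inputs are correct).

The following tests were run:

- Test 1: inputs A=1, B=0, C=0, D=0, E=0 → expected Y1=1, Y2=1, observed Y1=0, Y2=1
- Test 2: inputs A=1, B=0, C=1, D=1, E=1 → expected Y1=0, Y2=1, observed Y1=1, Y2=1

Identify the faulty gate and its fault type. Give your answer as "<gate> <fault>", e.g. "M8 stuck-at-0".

M2 stuck-at-1

Fault-free values for test 1 (A=1, B=0, C=0, D=0, E=0): M1=1, M2=0, M3=0, M4=0, M5=0, M6=0, M7=1, M8=1, M9=1, giving Y1=1, Y2=1. Observed Y1=0, Y2=1.
Test 1: faults giving observed Y1=0, Y2=1 are {M2 stuck-at-1, M3 stuck-at-1, M7 stuck-at-0}.
Test 2 (A=1, B=0, C=1, D=1, E=1): fault-free M1=0, M2=0, M3=1, M4=0, M5=0, M6=1, M7=0, M8=1, M9=1 → Y1=0, Y2=1; observed Y1=1, Y2=1. Eliminates M3 stuck-at-1, M7 stuck-at-0.
Only M2 stuck-at-1 is consistent with every test.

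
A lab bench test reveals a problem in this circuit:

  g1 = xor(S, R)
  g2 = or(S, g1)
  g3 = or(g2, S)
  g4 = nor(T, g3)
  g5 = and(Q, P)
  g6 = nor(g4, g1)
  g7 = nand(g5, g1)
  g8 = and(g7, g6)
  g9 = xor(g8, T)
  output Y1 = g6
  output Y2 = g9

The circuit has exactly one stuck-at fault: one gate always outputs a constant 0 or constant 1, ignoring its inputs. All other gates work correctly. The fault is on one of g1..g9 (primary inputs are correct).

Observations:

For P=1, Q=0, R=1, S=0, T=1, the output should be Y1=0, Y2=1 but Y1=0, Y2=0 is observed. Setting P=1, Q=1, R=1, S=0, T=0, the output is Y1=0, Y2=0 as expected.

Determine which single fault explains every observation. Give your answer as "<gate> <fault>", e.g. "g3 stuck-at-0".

g9 stuck-at-0

Fault-free values for test 1 (P=1, Q=0, R=1, S=0, T=1): g1=1, g2=1, g3=1, g4=0, g5=0, g6=0, g7=1, g8=0, g9=1, giving Y1=0, Y2=1. Observed Y1=0, Y2=0.
Test 1: faults giving observed Y1=0, Y2=0 are {g8 stuck-at-1, g9 stuck-at-0}.
Test 2 (P=1, Q=1, R=1, S=0, T=0): fault-free g1=1, g2=1, g3=1, g4=0, g5=1, g6=0, g7=0, g8=0, g9=0 → Y1=0, Y2=0; observed Y1=0, Y2=0. Eliminates g8 stuck-at-1.
Only g9 stuck-at-0 is consistent with every test.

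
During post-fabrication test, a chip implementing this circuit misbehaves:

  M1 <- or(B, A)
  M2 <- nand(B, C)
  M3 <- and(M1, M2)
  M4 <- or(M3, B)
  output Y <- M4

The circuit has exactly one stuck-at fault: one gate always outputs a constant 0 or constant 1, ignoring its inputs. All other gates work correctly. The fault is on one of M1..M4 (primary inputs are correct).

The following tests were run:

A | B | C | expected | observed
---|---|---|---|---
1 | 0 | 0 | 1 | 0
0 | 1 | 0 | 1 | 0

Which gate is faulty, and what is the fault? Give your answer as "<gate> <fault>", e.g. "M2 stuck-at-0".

Fault-free values for test 1 (A=1, B=0, C=0): M1=1, M2=1, M3=1, M4=1, giving Y=1. Observed 0.
Test 1: faults giving observed 0 are {M1 stuck-at-0, M2 stuck-at-0, M3 stuck-at-0, M4 stuck-at-0}.
Test 2 (A=0, B=1, C=0): fault-free M1=1, M2=1, M3=1, M4=1 → 1; observed 0. Eliminates M1 stuck-at-0, M2 stuck-at-0, M3 stuck-at-0.
Only M4 stuck-at-0 is consistent with every test.

M4 stuck-at-0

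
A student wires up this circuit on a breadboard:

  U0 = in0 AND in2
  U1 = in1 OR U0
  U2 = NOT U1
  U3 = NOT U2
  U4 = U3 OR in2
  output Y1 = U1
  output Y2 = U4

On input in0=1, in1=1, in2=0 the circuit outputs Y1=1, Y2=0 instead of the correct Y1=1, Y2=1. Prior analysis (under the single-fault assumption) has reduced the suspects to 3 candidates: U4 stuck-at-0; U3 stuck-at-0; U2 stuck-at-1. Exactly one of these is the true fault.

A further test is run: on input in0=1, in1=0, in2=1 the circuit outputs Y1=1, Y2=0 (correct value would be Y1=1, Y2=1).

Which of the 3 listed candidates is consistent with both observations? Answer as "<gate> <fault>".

Evaluate each candidate on input in0=1, in1=0, in2=1:
  U4 stuck-at-0: U0=1, U1=1, U2=0, U3=1, U4=0 [stuck-at-0] → Y1=1, Y2=0 — matches
  U3 stuck-at-0: U0=1, U1=1, U2=0, U3=0 [stuck-at-0], U4=1 → Y1=1, Y2=1 — eliminated
  U2 stuck-at-1: U0=1, U1=1, U2=1 [stuck-at-1], U3=0, U4=1 → Y1=1, Y2=1 — eliminated
Only U4 stuck-at-0 reproduces the observed Y1=1, Y2=0.

U4 stuck-at-0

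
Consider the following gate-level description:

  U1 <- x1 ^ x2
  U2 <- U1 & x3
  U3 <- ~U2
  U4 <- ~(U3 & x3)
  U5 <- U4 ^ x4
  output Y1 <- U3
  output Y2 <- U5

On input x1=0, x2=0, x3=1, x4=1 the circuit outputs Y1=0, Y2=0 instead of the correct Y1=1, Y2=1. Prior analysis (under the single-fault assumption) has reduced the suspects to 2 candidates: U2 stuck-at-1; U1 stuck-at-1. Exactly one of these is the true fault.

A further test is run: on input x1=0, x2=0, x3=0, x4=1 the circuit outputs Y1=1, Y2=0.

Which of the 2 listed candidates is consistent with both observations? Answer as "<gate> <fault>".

U1 stuck-at-1

Evaluate each candidate on input x1=0, x2=0, x3=0, x4=1:
  U2 stuck-at-1: U1=0, U2=1 [stuck-at-1], U3=0, U4=1, U5=0 → Y1=0, Y2=0 — eliminated
  U1 stuck-at-1: U1=1 [stuck-at-1], U2=0, U3=1, U4=1, U5=0 → Y1=1, Y2=0 — matches
Only U1 stuck-at-1 reproduces the observed Y1=1, Y2=0.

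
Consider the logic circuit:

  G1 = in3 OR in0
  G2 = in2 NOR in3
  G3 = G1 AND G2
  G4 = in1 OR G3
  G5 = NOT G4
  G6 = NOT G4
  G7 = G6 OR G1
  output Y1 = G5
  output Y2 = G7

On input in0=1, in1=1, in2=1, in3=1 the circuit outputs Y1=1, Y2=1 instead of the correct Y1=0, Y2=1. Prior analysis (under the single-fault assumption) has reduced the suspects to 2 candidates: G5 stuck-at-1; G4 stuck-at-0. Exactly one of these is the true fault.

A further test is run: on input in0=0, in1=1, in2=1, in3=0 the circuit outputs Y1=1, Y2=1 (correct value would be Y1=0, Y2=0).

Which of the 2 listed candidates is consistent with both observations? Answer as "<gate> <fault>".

G4 stuck-at-0

Evaluate each candidate on input in0=0, in1=1, in2=1, in3=0:
  G5 stuck-at-1: G1=0, G2=0, G3=0, G4=1, G5=1 [stuck-at-1], G6=0, G7=0 → Y1=1, Y2=0 — eliminated
  G4 stuck-at-0: G1=0, G2=0, G3=0, G4=0 [stuck-at-0], G5=1, G6=1, G7=1 → Y1=1, Y2=1 — matches
Only G4 stuck-at-0 reproduces the observed Y1=1, Y2=1.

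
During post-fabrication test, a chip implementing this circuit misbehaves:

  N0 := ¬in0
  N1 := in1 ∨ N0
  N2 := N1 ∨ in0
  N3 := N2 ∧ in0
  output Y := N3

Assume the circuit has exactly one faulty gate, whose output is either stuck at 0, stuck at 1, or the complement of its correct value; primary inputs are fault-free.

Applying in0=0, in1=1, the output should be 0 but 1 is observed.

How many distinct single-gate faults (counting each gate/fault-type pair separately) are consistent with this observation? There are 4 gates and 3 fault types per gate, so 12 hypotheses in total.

2

Fault-free: N0=1, N1=1, N2=1, N3=0 → 0. Observed 1.
  N0 stuck-at-0: output 0 ✗
  N0 stuck-at-1: output 0 ✗
  N0 inverted output: output 0 ✗
  N1 stuck-at-0: output 0 ✗
  N1 stuck-at-1: output 0 ✗
  N1 inverted output: output 0 ✗
  N2 stuck-at-0: output 0 ✗
  N2 stuck-at-1: output 0 ✗
  N2 inverted output: output 0 ✗
  N3 stuck-at-0: output 0 ✗
  N3 stuck-at-1: output 1 ✓
  N3 inverted output: output 1 ✓
Consistent faults: {N3 stuck-at-1, N3 inverted output} — 2 in all.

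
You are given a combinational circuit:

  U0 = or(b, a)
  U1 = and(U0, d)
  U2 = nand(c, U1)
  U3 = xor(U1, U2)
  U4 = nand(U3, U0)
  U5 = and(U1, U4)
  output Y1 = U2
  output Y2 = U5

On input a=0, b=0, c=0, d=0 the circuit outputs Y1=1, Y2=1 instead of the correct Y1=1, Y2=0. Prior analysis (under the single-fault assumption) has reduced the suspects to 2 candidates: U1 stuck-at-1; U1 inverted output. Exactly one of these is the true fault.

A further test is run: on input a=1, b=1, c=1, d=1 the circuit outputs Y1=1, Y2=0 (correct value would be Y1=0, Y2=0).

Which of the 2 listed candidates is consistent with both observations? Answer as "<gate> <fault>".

Evaluate each candidate on input a=1, b=1, c=1, d=1:
  U1 stuck-at-1: U0=1, U1=1 [stuck-at-1], U2=0, U3=1, U4=0, U5=0 → Y1=0, Y2=0 — eliminated
  U1 inverted output: U0=1, U1=0 [inverted output], U2=1, U3=1, U4=0, U5=0 → Y1=1, Y2=0 — matches
Only U1 inverted output reproduces the observed Y1=1, Y2=0.

U1 inverted output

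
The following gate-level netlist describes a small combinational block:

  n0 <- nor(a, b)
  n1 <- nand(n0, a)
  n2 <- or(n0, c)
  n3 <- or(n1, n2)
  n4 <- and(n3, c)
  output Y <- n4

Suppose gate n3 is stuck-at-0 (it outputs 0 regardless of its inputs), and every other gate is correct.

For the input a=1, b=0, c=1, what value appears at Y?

Propagate with n3 forced: n0=0, n1=1, n2=1, n3=0 [stuck-at-0], n4=0.
So Y = 0. (Without the fault it would be 1.)

0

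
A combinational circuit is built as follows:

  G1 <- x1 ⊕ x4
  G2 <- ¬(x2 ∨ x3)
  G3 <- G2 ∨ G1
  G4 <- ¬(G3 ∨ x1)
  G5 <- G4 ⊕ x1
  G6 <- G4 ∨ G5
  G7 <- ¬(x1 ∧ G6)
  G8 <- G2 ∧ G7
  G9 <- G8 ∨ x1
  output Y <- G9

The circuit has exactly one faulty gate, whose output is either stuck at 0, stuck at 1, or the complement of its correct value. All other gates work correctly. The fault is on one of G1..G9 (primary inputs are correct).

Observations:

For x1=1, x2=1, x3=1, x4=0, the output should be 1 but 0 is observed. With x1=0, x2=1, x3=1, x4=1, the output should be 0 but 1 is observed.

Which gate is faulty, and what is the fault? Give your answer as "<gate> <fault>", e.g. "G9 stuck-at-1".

G9 inverted output

Fault-free values for test 1 (x1=1, x2=1, x3=1, x4=0): G1=1, G2=0, G3=1, G4=0, G5=1, G6=1, G7=0, G8=0, G9=1, giving Y=1. Observed 0.
Test 1: faults giving observed 0 are {G9 stuck-at-0, G9 inverted output}.
Test 2 (x1=0, x2=1, x3=1, x4=1): fault-free G1=1, G2=0, G3=1, G4=0, G5=0, G6=0, G7=1, G8=0, G9=0 → 0; observed 1. Eliminates G9 stuck-at-0.
Only G9 inverted output is consistent with every test.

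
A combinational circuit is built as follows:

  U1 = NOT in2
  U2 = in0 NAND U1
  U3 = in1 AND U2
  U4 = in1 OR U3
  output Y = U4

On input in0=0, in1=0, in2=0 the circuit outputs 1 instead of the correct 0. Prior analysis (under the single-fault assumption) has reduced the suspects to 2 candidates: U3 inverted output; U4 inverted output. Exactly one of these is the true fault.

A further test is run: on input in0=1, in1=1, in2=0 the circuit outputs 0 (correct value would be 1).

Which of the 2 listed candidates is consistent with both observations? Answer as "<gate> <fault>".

Evaluate each candidate on input in0=1, in1=1, in2=0:
  U3 inverted output: U1=1, U2=0, U3=1 [inverted output], U4=1 → 1 — eliminated
  U4 inverted output: U1=1, U2=0, U3=0, U4=0 [inverted output] → 0 — matches
Only U4 inverted output reproduces the observed 0.

U4 inverted output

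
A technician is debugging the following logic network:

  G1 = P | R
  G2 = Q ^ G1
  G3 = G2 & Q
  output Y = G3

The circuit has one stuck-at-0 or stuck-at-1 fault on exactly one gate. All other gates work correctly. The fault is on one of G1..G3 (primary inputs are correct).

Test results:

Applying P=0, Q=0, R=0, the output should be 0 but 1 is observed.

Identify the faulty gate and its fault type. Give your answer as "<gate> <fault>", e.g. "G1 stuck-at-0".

Fault-free values for test 1 (P=0, Q=0, R=0): G1=0, G2=0, G3=0, giving Y=0. Observed 1.
Test 1: faults giving observed 1 are {G3 stuck-at-1}.
Only G3 stuck-at-1 is consistent with every test.

G3 stuck-at-1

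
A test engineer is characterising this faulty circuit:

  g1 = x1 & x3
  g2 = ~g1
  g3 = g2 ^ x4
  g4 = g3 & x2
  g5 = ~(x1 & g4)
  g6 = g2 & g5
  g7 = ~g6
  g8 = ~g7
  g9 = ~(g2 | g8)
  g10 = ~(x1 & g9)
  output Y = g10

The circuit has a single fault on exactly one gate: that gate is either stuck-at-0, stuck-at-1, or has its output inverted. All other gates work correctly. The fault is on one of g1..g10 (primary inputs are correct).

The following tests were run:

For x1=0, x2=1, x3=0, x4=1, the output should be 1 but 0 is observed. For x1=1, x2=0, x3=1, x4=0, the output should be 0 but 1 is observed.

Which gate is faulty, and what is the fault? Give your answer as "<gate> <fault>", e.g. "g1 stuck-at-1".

Fault-free values for test 1 (x1=0, x2=1, x3=0, x4=1): g1=0, g2=1, g3=0, g4=0, g5=1, g6=1, g7=0, g8=1, g9=0, g10=1, giving Y=1. Observed 0.
Test 1: faults giving observed 0 are {g10 stuck-at-0, g10 inverted output}.
Test 2 (x1=1, x2=0, x3=1, x4=0): fault-free g1=1, g2=0, g3=0, g4=0, g5=1, g6=0, g7=1, g8=0, g9=1, g10=0 → 0; observed 1. Eliminates g10 stuck-at-0.
Only g10 inverted output is consistent with every test.

g10 inverted output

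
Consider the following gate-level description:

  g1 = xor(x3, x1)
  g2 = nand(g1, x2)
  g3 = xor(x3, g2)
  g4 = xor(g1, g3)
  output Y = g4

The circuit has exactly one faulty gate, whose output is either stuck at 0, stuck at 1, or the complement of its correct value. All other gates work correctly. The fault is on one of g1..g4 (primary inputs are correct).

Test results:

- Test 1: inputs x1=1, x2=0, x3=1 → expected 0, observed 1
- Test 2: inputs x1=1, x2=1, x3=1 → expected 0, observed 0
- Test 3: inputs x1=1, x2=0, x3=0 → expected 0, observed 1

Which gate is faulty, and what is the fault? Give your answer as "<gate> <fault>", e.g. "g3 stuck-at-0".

Fault-free values for test 1 (x1=1, x2=0, x3=1): g1=0, g2=1, g3=0, g4=0, giving Y=0. Observed 1.
Test 1: faults giving observed 1 are {g1 stuck-at-1, g1 inverted output, g2 stuck-at-0, g2 inverted output, g3 stuck-at-1, g3 inverted output, g4 stuck-at-1, g4 inverted output}.
Test 2 (x1=1, x2=1, x3=1): fault-free g1=0, g2=1, g3=0, g4=0 → 0; observed 0. Eliminates g2 stuck-at-0, g2 inverted output, g3 stuck-at-1, g3 inverted output, g4 stuck-at-1, g4 inverted output.
Test 3 (x1=1, x2=0, x3=0): fault-free g1=1, g2=1, g3=1, g4=0 → 0; observed 1. Eliminates g1 stuck-at-1.
Only g1 inverted output is consistent with every test.

g1 inverted output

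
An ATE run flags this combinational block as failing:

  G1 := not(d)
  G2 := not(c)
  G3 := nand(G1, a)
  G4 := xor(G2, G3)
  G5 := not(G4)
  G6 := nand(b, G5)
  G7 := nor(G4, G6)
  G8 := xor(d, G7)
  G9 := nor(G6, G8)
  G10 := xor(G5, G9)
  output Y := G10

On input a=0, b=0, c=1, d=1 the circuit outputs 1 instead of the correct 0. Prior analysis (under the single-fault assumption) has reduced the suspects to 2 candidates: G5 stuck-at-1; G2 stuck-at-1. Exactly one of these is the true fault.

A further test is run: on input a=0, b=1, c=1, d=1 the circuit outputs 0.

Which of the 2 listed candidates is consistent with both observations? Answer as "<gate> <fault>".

G2 stuck-at-1

Evaluate each candidate on input a=0, b=1, c=1, d=1:
  G5 stuck-at-1: G1=0, G2=0, G3=1, G4=1, G5=1 [stuck-at-1], G6=0, G7=0, G8=1, G9=0, G10=1 → 1 — eliminated
  G2 stuck-at-1: G1=0, G2=1 [stuck-at-1], G3=1, G4=0, G5=1, G6=0, G7=1, G8=0, G9=1, G10=0 → 0 — matches
Only G2 stuck-at-1 reproduces the observed 0.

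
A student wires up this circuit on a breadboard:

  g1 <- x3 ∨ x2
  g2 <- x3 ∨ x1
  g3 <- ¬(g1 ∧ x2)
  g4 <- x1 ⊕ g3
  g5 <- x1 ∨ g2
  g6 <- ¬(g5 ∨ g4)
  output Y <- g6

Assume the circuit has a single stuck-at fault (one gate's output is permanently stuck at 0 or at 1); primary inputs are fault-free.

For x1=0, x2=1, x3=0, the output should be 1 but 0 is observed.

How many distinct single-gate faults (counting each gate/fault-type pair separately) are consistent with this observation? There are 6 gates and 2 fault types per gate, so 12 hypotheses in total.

6

Fault-free: g1=1, g2=0, g3=0, g4=0, g5=0, g6=1 → 1. Observed 0.
  g1 stuck-at-0: output 0 ✓
  g1 stuck-at-1: output 1 ✗
  g2 stuck-at-0: output 1 ✗
  g2 stuck-at-1: output 0 ✓
  g3 stuck-at-0: output 1 ✗
  g3 stuck-at-1: output 0 ✓
  g4 stuck-at-0: output 1 ✗
  g4 stuck-at-1: output 0 ✓
  g5 stuck-at-0: output 1 ✗
  g5 stuck-at-1: output 0 ✓
  g6 stuck-at-0: output 0 ✓
  g6 stuck-at-1: output 1 ✗
Consistent faults: {g1 stuck-at-0, g2 stuck-at-1, g3 stuck-at-1, g4 stuck-at-1, g5 stuck-at-1, g6 stuck-at-0} — 6 in all.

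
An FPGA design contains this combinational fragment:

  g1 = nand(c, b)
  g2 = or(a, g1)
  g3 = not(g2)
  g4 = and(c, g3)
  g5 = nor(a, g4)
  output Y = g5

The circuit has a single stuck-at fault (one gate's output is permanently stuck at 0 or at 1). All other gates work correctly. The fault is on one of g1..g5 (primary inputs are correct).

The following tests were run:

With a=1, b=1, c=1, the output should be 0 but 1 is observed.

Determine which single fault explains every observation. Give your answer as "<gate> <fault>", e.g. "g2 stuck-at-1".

g5 stuck-at-1

Fault-free values for test 1 (a=1, b=1, c=1): g1=0, g2=1, g3=0, g4=0, g5=0, giving Y=0. Observed 1.
Test 1: faults giving observed 1 are {g5 stuck-at-1}.
Only g5 stuck-at-1 is consistent with every test.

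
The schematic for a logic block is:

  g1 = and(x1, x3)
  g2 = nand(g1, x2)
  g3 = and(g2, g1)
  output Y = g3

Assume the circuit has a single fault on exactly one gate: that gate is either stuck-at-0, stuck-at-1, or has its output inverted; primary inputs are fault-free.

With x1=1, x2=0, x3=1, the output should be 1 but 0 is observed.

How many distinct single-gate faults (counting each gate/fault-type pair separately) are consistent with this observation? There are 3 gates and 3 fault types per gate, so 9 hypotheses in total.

Fault-free: g1=1, g2=1, g3=1 → 1. Observed 0.
  g1 stuck-at-0: output 0 ✓
  g1 stuck-at-1: output 1 ✗
  g1 inverted output: output 0 ✓
  g2 stuck-at-0: output 0 ✓
  g2 stuck-at-1: output 1 ✗
  g2 inverted output: output 0 ✓
  g3 stuck-at-0: output 0 ✓
  g3 stuck-at-1: output 1 ✗
  g3 inverted output: output 0 ✓
Consistent faults: {g1 stuck-at-0, g1 inverted output, g2 stuck-at-0, g2 inverted output, g3 stuck-at-0, g3 inverted output} — 6 in all.

6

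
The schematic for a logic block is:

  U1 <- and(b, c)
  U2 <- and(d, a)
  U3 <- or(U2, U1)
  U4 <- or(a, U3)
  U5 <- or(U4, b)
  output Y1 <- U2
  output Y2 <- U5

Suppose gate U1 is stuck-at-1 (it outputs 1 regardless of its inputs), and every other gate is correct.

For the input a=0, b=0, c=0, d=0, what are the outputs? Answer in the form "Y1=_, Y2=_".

Y1=0, Y2=1

Propagate with U1 forced: U1=1 [stuck-at-1], U2=0, U3=1, U4=1, U5=1.
So the outputs are Y1=0, Y2=1. (Without the fault they would be Y1=0, Y2=0.)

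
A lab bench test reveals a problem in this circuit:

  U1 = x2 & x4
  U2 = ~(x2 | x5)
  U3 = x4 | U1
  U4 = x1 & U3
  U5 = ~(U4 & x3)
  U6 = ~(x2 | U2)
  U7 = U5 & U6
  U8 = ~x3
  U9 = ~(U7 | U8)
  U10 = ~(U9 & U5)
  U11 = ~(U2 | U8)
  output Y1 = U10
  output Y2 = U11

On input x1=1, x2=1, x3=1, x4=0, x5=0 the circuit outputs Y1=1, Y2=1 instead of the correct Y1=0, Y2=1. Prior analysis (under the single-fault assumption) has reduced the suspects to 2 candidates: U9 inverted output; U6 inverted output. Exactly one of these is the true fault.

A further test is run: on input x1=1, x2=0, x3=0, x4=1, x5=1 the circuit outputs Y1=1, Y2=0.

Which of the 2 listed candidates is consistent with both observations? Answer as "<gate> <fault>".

U6 inverted output

Evaluate each candidate on input x1=1, x2=0, x3=0, x4=1, x5=1:
  U9 inverted output: U1=0, U2=0, U3=1, U4=1, U5=1, U6=1, U7=1, U8=1, U9=1 [inverted output], U10=0, U11=0 → Y1=0, Y2=0 — eliminated
  U6 inverted output: U1=0, U2=0, U3=1, U4=1, U5=1, U6=0 [inverted output], U7=0, U8=1, U9=0, U10=1, U11=0 → Y1=1, Y2=0 — matches
Only U6 inverted output reproduces the observed Y1=1, Y2=0.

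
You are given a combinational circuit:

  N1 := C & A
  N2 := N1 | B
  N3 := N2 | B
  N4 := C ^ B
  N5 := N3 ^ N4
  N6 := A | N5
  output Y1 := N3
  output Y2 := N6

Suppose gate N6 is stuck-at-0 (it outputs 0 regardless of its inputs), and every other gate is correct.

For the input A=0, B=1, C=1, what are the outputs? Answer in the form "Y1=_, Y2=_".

Y1=1, Y2=0

Propagate with N6 forced: N1=0, N2=1, N3=1, N4=0, N5=1, N6=0 [stuck-at-0].
So the outputs are Y1=1, Y2=0. (Without the fault they would be Y1=1, Y2=1.)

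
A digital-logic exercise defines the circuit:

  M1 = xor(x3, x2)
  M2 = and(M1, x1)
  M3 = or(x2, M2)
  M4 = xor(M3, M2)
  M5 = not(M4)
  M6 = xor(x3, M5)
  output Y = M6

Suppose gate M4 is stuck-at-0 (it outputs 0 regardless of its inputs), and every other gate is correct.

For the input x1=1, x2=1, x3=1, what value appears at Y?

Propagate with M4 forced: M1=0, M2=0, M3=1, M4=0 [stuck-at-0], M5=1, M6=0.
So Y = 0. (Without the fault it would be 1.)

0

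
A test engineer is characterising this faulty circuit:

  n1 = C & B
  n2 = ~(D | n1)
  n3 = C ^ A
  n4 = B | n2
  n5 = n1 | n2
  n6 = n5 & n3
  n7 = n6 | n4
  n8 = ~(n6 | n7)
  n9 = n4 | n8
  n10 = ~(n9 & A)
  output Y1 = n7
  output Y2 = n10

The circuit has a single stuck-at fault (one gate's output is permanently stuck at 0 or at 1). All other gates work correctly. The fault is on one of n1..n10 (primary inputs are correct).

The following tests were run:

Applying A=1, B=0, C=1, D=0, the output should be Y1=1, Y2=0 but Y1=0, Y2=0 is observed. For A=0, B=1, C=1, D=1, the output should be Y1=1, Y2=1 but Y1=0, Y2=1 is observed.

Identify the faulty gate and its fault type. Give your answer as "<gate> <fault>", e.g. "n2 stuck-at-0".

Fault-free values for test 1 (A=1, B=0, C=1, D=0): n1=0, n2=1, n3=0, n4=1, n5=1, n6=0, n7=1, n8=0, n9=1, n10=0, giving Y1=1, Y2=0. Observed Y1=0, Y2=0.
Test 1: faults giving observed Y1=0, Y2=0 are {n1 stuck-at-1, n2 stuck-at-0, n4 stuck-at-0, n7 stuck-at-0}.
Test 2 (A=0, B=1, C=1, D=1): fault-free n1=1, n2=0, n3=1, n4=1, n5=1, n6=1, n7=1, n8=0, n9=1, n10=1 → Y1=1, Y2=1; observed Y1=0, Y2=1. Eliminates n1 stuck-at-1, n2 stuck-at-0, n4 stuck-at-0.
Only n7 stuck-at-0 is consistent with every test.

n7 stuck-at-0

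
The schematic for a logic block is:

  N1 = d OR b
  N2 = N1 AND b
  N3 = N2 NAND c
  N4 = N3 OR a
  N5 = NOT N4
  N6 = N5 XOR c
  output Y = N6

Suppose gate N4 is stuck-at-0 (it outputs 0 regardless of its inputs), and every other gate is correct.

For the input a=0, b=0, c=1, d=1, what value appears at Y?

Propagate with N4 forced: N1=1, N2=0, N3=1, N4=0 [stuck-at-0], N5=1, N6=0.
So Y = 0. (Without the fault it would be 1.)

0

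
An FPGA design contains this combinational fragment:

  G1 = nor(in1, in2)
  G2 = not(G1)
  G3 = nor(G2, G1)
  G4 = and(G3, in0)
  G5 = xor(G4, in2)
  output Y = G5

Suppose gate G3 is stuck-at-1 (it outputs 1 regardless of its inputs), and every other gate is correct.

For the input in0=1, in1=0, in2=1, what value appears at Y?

0

Propagate with G3 forced: G1=0, G2=1, G3=1 [stuck-at-1], G4=1, G5=0.
So Y = 0. (Without the fault it would be 1.)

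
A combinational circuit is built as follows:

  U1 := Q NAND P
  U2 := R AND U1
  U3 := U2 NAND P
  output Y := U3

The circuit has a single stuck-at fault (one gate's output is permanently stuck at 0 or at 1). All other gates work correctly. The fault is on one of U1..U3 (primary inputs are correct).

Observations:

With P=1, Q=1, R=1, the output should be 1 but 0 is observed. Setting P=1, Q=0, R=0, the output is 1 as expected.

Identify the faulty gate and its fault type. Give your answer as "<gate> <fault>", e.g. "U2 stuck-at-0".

U1 stuck-at-1

Fault-free values for test 1 (P=1, Q=1, R=1): U1=0, U2=0, U3=1, giving Y=1. Observed 0.
Test 1: faults giving observed 0 are {U1 stuck-at-1, U2 stuck-at-1, U3 stuck-at-0}.
Test 2 (P=1, Q=0, R=0): fault-free U1=1, U2=0, U3=1 → 1; observed 1. Eliminates U2 stuck-at-1, U3 stuck-at-0.
Only U1 stuck-at-1 is consistent with every test.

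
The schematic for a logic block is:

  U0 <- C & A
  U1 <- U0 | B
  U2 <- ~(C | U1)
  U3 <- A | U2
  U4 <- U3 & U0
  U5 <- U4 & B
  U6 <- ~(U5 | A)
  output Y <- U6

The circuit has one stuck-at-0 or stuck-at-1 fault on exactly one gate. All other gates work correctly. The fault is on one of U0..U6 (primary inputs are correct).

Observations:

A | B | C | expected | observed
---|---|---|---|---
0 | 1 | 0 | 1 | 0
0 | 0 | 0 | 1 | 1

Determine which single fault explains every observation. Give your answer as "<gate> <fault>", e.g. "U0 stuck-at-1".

U4 stuck-at-1

Fault-free values for test 1 (A=0, B=1, C=0): U0=0, U1=1, U2=0, U3=0, U4=0, U5=0, U6=1, giving Y=1. Observed 0.
Test 1: faults giving observed 0 are {U4 stuck-at-1, U5 stuck-at-1, U6 stuck-at-0}.
Test 2 (A=0, B=0, C=0): fault-free U0=0, U1=0, U2=1, U3=1, U4=0, U5=0, U6=1 → 1; observed 1. Eliminates U5 stuck-at-1, U6 stuck-at-0.
Only U4 stuck-at-1 is consistent with every test.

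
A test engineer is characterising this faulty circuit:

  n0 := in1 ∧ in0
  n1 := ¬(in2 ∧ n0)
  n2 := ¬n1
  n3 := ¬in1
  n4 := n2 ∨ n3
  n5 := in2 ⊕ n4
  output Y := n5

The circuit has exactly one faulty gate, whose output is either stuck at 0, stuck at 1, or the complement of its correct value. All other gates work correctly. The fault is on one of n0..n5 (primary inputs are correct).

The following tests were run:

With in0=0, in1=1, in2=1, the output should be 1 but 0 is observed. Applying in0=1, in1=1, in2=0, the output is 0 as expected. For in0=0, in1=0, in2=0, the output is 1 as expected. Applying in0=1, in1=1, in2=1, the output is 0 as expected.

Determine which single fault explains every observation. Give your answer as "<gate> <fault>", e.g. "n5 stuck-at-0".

n0 stuck-at-1

Fault-free values for test 1 (in0=0, in1=1, in2=1): n0=0, n1=1, n2=0, n3=0, n4=0, n5=1, giving Y=1. Observed 0.
Test 1: faults giving observed 0 are {n0 stuck-at-1, n0 inverted output, n1 stuck-at-0, n1 inverted output, n2 stuck-at-1, n2 inverted output, n3 stuck-at-1, n3 inverted output, n4 stuck-at-1, n4 inverted output, n5 stuck-at-0, n5 inverted output}.
Test 2 (in0=1, in1=1, in2=0): fault-free n0=1, n1=1, n2=0, n3=0, n4=0, n5=0 → 0; observed 0. Eliminates n1 stuck-at-0, n1 inverted output, n2 stuck-at-1, n2 inverted output, n3 stuck-at-1, n3 inverted output, n4 stuck-at-1, n4 inverted output, n5 inverted output.
Test 3 (in0=0, in1=0, in2=0): fault-free n0=0, n1=1, n2=0, n3=1, n4=1, n5=1 → 1; observed 1. Eliminates n5 stuck-at-0.
Test 4 (in0=1, in1=1, in2=1): fault-free n0=1, n1=0, n2=1, n3=0, n4=1, n5=0 → 0; observed 0. Eliminates n0 inverted output.
Only n0 stuck-at-1 is consistent with every test.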